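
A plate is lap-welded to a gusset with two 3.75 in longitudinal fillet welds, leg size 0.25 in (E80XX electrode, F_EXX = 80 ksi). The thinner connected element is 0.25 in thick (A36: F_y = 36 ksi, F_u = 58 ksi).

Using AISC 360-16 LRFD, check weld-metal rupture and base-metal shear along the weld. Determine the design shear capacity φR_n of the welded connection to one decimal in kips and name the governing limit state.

40.5 kips (base-metal shear governs)

Weld metal: throat = 0.707×0.25 = 0.17675 in, L = 2×3.75 = 7.5 in. φR_n = 0.75 × 0.6 × 80 × 0.17675 × 7.5 = 47.7 kips.
Base metal shear (0.25 in plate): yield φR_n = 1.0×0.6×36×0.25×7.5 = 40.5 kips; rupture φR_n = 0.75×0.6×58×0.25×7.5 = 48.9 kips; take 40.5 kips (yield).
Governing: min(47.7, 40.5) = 40.5 kips → base-metal shear.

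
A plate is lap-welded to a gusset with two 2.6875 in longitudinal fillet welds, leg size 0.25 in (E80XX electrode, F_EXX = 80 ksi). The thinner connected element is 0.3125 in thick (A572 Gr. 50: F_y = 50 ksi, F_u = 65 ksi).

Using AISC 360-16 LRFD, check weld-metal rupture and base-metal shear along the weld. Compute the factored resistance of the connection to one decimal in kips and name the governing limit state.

Weld metal: throat = 0.707×0.25 = 0.17675 in, L = 2×2.6875 = 5.375 in. φR_n = 0.75 × 0.6 × 80 × 0.17675 × 5.375 = 34.2 kips.
Base metal shear (0.3125 in plate): yield φR_n = 1.0×0.6×50×0.3125×5.375 = 50.4 kips; rupture φR_n = 0.75×0.6×65×0.3125×5.375 = 49.1 kips; take 49.1 kips (rupture).
Governing: min(34.2, 49.1) = 34.2 kips → weld metal.

34.2 kips (weld metal governs)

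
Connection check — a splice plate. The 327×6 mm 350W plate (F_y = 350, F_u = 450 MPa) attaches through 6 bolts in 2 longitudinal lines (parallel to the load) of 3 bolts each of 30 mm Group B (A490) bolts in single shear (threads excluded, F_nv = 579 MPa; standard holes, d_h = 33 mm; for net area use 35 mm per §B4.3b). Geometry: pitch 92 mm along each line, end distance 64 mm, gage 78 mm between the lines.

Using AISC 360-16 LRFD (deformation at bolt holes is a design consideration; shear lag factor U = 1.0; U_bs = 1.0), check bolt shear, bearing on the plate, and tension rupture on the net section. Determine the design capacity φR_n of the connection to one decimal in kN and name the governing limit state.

520.4 kN (net-section rupture governs)

Bolt shear: A_b = π(30)²/4 = 706.86 mm². φR_n = 0.75 × 579 × 706.86 × 6 × 1 = 1841.7 kN.
Bearing (6 mm plate, F_u = 450 MPa): end bolts L_c = 64 − 33/2 = 47.5, R_n = min(1.2×47.5×6×450, 2.4×30×6×450) = 153.9 kN/bolt; interior L_c = 92 − 33 = 59, R_n = 191.16 kN/bolt. φR_n = 0.75 × (2×153.9 + 4×191.16) = 804.3 kN.
Tension rupture (net): A_n = (327 − 2×35)×6 = 1542 mm² (U = 1.0, A_e = A_n). φR_n = 0.75 × 450 × 1542 = 520.4 kN.
Governing: min(1841.7, 804.3, 520.4) = 520.4 kN → net-section rupture.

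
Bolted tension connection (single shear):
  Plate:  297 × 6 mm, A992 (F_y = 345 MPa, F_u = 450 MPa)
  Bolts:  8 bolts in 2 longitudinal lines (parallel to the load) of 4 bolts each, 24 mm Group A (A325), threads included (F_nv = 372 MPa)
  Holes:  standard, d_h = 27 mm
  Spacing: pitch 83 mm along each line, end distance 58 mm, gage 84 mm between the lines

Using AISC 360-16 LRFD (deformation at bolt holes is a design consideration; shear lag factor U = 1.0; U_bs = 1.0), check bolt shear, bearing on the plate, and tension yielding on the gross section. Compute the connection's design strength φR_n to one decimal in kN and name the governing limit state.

Bolt shear: A_b = π(24)²/4 = 452.39 mm². φR_n = 0.75 × 372 × 452.39 × 8 × 1 = 1009.7 kN.
Bearing (6 mm plate, F_u = 450 MPa): end bolts L_c = 58 − 27/2 = 44.5, R_n = min(1.2×44.5×6×450, 2.4×24×6×450) = 144.18 kN/bolt; interior L_c = 83 − 27 = 56, R_n = 155.52 kN/bolt. φR_n = 0.75 × (2×144.18 + 6×155.52) = 916.1 kN.
Tension yield (gross): A_g = 297×6 = 1782 mm². φR_n = 0.90 × 345 × 1782 = 553.3 kN.
Governing: min(1009.7, 916.1, 553.3) = 553.3 kN → gross-section yield.

553.3 kN (gross-section yield governs)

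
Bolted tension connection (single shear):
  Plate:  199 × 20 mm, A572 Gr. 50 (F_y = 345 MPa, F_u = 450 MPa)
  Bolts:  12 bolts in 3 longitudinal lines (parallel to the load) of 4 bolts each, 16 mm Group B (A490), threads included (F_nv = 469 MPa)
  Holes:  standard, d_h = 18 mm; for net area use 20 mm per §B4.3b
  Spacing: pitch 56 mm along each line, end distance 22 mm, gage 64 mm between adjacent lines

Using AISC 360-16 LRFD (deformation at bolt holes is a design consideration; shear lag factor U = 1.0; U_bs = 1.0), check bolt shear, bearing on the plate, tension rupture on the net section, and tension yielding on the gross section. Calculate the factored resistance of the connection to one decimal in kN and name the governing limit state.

Bolt shear: A_b = π(16)²/4 = 201.06 mm². φR_n = 0.75 × 469 × 201.06 × 12 × 1 = 848.7 kN.
Bearing (20 mm plate, F_u = 450 MPa): end bolts L_c = 22 − 18/2 = 13, R_n = min(1.2×13×20×450, 2.4×16×20×450) = 140.4 kN/bolt; interior L_c = 56 − 18 = 38, R_n = 345.6 kN/bolt. φR_n = 0.75 × (3×140.4 + 9×345.6) = 2648.7 kN.
Tension rupture (net): A_n = (199 − 3×20)×20 = 2780 mm² (U = 1.0, A_e = A_n). φR_n = 0.75 × 450 × 2780 = 938.3 kN.
Tension yield (gross): A_g = 199×20 = 3980 mm². φR_n = 0.90 × 345 × 3980 = 1235.8 kN.
Governing: min(848.7, 2648.7, 938.3, 1235.8) = 848.7 kN → bolt shear.

848.7 kN (bolt shear governs)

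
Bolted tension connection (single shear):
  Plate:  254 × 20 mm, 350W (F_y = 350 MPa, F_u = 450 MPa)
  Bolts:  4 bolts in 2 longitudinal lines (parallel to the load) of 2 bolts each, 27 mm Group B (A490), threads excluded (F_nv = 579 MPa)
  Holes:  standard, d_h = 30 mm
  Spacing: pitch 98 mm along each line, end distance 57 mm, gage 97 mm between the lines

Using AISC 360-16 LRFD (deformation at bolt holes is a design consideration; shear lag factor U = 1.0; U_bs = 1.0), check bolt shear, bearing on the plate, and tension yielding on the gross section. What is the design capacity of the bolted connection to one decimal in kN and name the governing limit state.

Bolt shear: A_b = π(27)²/4 = 572.56 mm². φR_n = 0.75 × 579 × 572.56 × 4 × 1 = 994.5 kN.
Bearing (20 mm plate, F_u = 450 MPa): end bolts L_c = 57 − 30/2 = 42, R_n = min(1.2×42×20×450, 2.4×27×20×450) = 453.6 kN/bolt; interior L_c = 98 − 30 = 68, R_n = 583.2 kN/bolt. φR_n = 0.75 × (2×453.6 + 2×583.2) = 1555.2 kN.
Tension yield (gross): A_g = 254×20 = 5080 mm². φR_n = 0.90 × 350 × 5080 = 1600.2 kN.
Governing: min(994.5, 1555.2, 1600.2) = 994.5 kN → bolt shear.

994.5 kN (bolt shear governs)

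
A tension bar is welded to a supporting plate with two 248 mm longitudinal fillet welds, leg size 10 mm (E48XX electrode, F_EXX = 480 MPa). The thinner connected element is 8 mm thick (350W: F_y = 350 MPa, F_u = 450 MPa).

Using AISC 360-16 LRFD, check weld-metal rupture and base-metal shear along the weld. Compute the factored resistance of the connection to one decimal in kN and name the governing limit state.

Weld metal: throat = 0.707×10 = 7.07 mm, L = 2×248 = 496 mm. φR_n = 0.75 × 0.6 × 480 × 7.07 × 496 = 757.5 kN.
Base metal shear (8 mm plate): yield φR_n = 1.0×0.6×350×8×496 = 833.3 kN; rupture φR_n = 0.75×0.6×450×8×496 = 803.5 kN; take 803.5 kN (rupture).
Governing: min(757.5, 803.5) = 757.5 kN → weld metal.

757.5 kN (weld metal governs)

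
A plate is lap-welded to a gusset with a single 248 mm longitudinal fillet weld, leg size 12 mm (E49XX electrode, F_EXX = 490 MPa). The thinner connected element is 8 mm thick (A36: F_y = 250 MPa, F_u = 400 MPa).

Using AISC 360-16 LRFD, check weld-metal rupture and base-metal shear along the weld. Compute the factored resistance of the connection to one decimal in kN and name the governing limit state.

Weld metal: throat = 0.707×12 = 8.484 mm, L = 248 mm. φR_n = 0.75 × 0.6 × 490 × 8.484 × 248 = 463.9 kN.
Base metal shear (8 mm plate): yield φR_n = 1.0×0.6×250×8×248 = 297.6 kN; rupture φR_n = 0.75×0.6×400×8×248 = 357.1 kN; take 297.6 kN (yield).
Governing: min(463.9, 297.6) = 297.6 kN → base-metal shear.

297.6 kN (base-metal shear governs)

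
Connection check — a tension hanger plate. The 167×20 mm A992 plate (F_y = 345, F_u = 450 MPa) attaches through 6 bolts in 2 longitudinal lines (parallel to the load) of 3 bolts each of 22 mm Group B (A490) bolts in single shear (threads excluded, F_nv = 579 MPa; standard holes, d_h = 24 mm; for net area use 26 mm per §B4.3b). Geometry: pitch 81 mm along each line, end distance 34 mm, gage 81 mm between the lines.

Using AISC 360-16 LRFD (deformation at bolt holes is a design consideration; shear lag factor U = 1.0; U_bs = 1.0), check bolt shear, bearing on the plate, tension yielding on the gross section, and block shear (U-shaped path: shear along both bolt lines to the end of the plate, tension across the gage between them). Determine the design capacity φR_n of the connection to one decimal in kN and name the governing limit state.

Bolt shear: A_b = π(22)²/4 = 380.13 mm². φR_n = 0.75 × 579 × 380.13 × 6 × 1 = 990.4 kN.
Bearing (20 mm plate, F_u = 450 MPa): end bolts L_c = 34 − 24/2 = 22, R_n = min(1.2×22×20×450, 2.4×22×20×450) = 237.6 kN/bolt; interior L_c = 81 − 24 = 57, R_n = 475.2 kN/bolt. φR_n = 0.75 × (2×237.6 + 4×475.2) = 1782.0 kN.
Tension yield (gross): A_g = 167×20 = 3340 mm². φR_n = 0.90 × 345 × 3340 = 1037.1 kN.
Block shear: shear path 2×[34+2×81] = 2×196 mm, A_gv = 7840, A_nv = 2×(196 − 2.5×26)×20 = 5240 mm²; tension across gage: (81 − 1×26)×20 = 1100 mm². R_n = min(0.6×450×5240, 0.6×345×7840) + 1.0×450×1100 = min(1414.8, 1622.9) + 495 = 1909.8 kN. φR_n = 0.75 × 1909.8 = 1432.4 kN.
Governing: min(990.4, 1782.0, 1037.1, 1432.4) = 990.4 kN → bolt shear.

990.4 kN (bolt shear governs)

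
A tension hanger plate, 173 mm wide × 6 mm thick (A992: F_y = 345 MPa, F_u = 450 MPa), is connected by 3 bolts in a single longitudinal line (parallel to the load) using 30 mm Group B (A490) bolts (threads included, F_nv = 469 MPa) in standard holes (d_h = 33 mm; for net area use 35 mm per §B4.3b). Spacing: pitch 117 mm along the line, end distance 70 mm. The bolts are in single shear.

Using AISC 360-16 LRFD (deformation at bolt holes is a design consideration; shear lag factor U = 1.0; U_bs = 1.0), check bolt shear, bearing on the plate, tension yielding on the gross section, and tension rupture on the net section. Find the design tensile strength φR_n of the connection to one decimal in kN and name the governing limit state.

Bolt shear: A_b = π(30)²/4 = 706.86 mm². φR_n = 0.75 × 469 × 706.86 × 3 × 1 = 745.9 kN.
Bearing (6 mm plate, F_u = 450 MPa): end bolts L_c = 70 − 33/2 = 53.5, R_n = min(1.2×53.5×6×450, 2.4×30×6×450) = 173.34 kN/bolt; interior L_c = 117 − 33 = 84, R_n = 194.4 kN/bolt. φR_n = 0.75 × (1×173.34 + 2×194.4) = 421.6 kN.
Tension yield (gross): A_g = 173×6 = 1038 mm². φR_n = 0.90 × 345 × 1038 = 322.3 kN.
Tension rupture (net): A_n = (173 − 1×35)×6 = 828 mm² (U = 1.0, A_e = A_n). φR_n = 0.75 × 450 × 828 = 279.5 kN.
Governing: min(745.9, 421.6, 322.3, 279.5) = 279.5 kN → net-section rupture.

279.5 kN (net-section rupture governs)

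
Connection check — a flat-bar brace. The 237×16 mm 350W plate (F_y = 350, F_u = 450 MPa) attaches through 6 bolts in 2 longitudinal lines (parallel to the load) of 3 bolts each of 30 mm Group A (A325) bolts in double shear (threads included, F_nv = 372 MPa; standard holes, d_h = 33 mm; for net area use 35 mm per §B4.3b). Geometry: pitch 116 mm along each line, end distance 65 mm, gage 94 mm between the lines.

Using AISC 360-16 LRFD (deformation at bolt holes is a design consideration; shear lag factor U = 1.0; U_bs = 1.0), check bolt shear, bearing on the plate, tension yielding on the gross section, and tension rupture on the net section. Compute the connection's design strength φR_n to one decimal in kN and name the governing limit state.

901.8 kN (net-section rupture governs)

Bolt shear: A_b = π(30)²/4 = 706.86 mm². φR_n = 0.75 × 372 × 706.86 × 6 × 2 = 2366.6 kN.
Bearing (16 mm plate, F_u = 450 MPa): end bolts L_c = 65 − 33/2 = 48.5, R_n = min(1.2×48.5×16×450, 2.4×30×16×450) = 419.04 kN/bolt; interior L_c = 116 − 33 = 83, R_n = 518.4 kN/bolt. φR_n = 0.75 × (2×419.04 + 4×518.4) = 2183.8 kN.
Tension yield (gross): A_g = 237×16 = 3792 mm². φR_n = 0.90 × 350 × 3792 = 1194.5 kN.
Tension rupture (net): A_n = (237 − 2×35)×16 = 2672 mm² (U = 1.0, A_e = A_n). φR_n = 0.75 × 450 × 2672 = 901.8 kN.
Governing: min(2366.6, 2183.8, 1194.5, 901.8) = 901.8 kN → net-section rupture.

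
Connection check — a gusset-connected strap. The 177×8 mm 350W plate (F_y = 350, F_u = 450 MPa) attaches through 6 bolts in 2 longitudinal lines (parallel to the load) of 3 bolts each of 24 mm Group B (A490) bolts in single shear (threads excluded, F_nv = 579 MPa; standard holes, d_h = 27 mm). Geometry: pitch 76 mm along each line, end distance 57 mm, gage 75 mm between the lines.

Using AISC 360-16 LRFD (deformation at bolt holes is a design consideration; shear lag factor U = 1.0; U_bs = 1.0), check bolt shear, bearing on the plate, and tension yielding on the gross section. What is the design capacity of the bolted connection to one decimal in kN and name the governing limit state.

Bolt shear: A_b = π(24)²/4 = 452.39 mm². φR_n = 0.75 × 579 × 452.39 × 6 × 1 = 1178.7 kN.
Bearing (8 mm plate, F_u = 450 MPa): end bolts L_c = 57 − 27/2 = 43.5, R_n = min(1.2×43.5×8×450, 2.4×24×8×450) = 187.92 kN/bolt; interior L_c = 76 − 27 = 49, R_n = 207.36 kN/bolt. φR_n = 0.75 × (2×187.92 + 4×207.36) = 904.0 kN.
Tension yield (gross): A_g = 177×8 = 1416 mm². φR_n = 0.90 × 350 × 1416 = 446.0 kN.
Governing: min(1178.7, 904.0, 446.0) = 446.0 kN → gross-section yield.

446.0 kN (gross-section yield governs)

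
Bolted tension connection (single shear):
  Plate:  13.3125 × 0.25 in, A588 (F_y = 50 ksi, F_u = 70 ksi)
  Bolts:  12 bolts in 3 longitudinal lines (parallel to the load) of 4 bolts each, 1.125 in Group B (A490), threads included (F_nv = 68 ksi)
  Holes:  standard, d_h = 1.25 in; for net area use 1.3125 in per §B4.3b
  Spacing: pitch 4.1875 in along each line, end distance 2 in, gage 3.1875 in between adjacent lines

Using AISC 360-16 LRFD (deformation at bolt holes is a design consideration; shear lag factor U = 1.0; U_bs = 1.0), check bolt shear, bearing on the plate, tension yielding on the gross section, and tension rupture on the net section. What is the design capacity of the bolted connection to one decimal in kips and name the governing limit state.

123.0 kips (net-section rupture governs)

Bolt shear: A_b = π(1.125)²/4 = 0.99402 in². φR_n = 0.75 × 68 × 0.99402 × 12 × 1 = 608.3 kips.
Bearing (0.25 in plate, F_u = 70 ksi): end bolts L_c = 2 − 1.25/2 = 1.375, R_n = min(1.2×1.375×0.25×70, 2.4×1.125×0.25×70) = 28.875 kips/bolt; interior L_c = 4.1875 − 1.25 = 2.9375, R_n = 47.25 kips/bolt. φR_n = 0.75 × (3×28.875 + 9×47.25) = 383.9 kips.
Tension yield (gross): A_g = 13.3125×0.25 = 3.3281 in². φR_n = 0.90 × 50 × 3.3281 = 149.8 kips.
Tension rupture (net): A_n = (13.3125 − 3×1.3125)×0.25 = 2.3438 in² (U = 1.0, A_e = A_n). φR_n = 0.75 × 70 × 2.3438 = 123.0 kips.
Governing: min(608.3, 383.9, 149.8, 123.0) = 123.0 kips → net-section rupture.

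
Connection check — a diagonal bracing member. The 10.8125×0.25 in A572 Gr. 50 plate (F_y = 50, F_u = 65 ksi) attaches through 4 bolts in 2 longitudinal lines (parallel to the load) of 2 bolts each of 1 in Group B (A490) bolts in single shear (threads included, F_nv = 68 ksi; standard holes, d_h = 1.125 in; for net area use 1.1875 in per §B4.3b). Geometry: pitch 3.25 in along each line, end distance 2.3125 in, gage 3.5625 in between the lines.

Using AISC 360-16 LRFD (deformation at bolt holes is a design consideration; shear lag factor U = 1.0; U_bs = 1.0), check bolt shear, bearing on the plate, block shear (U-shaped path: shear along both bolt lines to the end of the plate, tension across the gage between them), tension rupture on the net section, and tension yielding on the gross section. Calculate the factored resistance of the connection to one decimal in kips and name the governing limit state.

Bolt shear: A_b = π(1)²/4 = 0.7854 in². φR_n = 0.75 × 68 × 0.7854 × 4 × 1 = 160.2 kips.
Bearing (0.25 in plate, F_u = 65 ksi): end bolts L_c = 2.3125 − 1.125/2 = 1.75, R_n = min(1.2×1.75×0.25×65, 2.4×1×0.25×65) = 34.125 kips/bolt; interior L_c = 3.25 − 1.125 = 2.125, R_n = 39 kips/bolt. φR_n = 0.75 × (2×34.125 + 2×39) = 109.7 kips.
Block shear: shear path 2×[2.3125+1×3.25] = 2×5.5625 in, A_gv = 2.7813, A_nv = 2×(5.5625 − 1.5×1.1875)×0.25 = 1.8906 in²; tension across gage: (3.5625 − 1×1.1875)×0.25 = 0.59375 in². R_n = min(0.6×65×1.8906, 0.6×50×2.7813) + 1.0×65×0.59375 = min(73.733, 83.439) + 38.594 = 112.33 kips. φR_n = 0.75 × 112.33 = 84.2 kips.
Tension rupture (net): A_n = (10.8125 − 2×1.1875)×0.25 = 2.1094 in² (U = 1.0, A_e = A_n). φR_n = 0.75 × 65 × 2.1094 = 102.8 kips.
Tension yield (gross): A_g = 10.8125×0.25 = 2.7031 in². φR_n = 0.90 × 50 × 2.7031 = 121.6 kips.
Governing: min(160.2, 109.7, 84.2, 102.8, 121.6) = 84.2 kips → block shear.

84.2 kips (block shear governs)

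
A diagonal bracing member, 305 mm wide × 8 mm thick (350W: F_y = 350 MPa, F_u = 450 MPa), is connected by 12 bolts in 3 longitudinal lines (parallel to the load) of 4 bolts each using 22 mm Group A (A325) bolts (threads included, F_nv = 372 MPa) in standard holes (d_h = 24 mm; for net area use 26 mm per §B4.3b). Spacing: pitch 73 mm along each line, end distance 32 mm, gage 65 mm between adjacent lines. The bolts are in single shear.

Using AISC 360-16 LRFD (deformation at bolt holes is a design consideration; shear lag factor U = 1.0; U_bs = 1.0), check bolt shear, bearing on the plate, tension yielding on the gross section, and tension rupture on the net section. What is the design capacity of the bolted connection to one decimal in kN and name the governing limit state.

612.9 kN (net-section rupture governs)

Bolt shear: A_b = π(22)²/4 = 380.13 mm². φR_n = 0.75 × 372 × 380.13 × 12 × 1 = 1272.7 kN.
Bearing (8 mm plate, F_u = 450 MPa): end bolts L_c = 32 − 24/2 = 20, R_n = min(1.2×20×8×450, 2.4×22×8×450) = 86.4 kN/bolt; interior L_c = 73 − 24 = 49, R_n = 190.08 kN/bolt. φR_n = 0.75 × (3×86.4 + 9×190.08) = 1477.4 kN.
Tension yield (gross): A_g = 305×8 = 2440 mm². φR_n = 0.90 × 350 × 2440 = 768.6 kN.
Tension rupture (net): A_n = (305 − 3×26)×8 = 1816 mm² (U = 1.0, A_e = A_n). φR_n = 0.75 × 450 × 1816 = 612.9 kN.
Governing: min(1272.7, 1477.4, 768.6, 612.9) = 612.9 kN → net-section rupture.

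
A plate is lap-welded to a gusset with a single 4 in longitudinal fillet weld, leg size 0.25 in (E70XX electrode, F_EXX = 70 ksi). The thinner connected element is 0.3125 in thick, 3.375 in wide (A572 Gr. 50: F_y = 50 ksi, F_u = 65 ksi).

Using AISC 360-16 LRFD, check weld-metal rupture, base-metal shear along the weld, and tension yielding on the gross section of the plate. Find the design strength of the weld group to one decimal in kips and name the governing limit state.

Weld metal: throat = 0.707×0.25 = 0.17675 in, L = 4 in. φR_n = 0.75 × 0.6 × 70 × 0.17675 × 4 = 22.3 kips.
Base metal shear (0.3125 in plate): yield φR_n = 1.0×0.6×50×0.3125×4 = 37.5 kips; rupture φR_n = 0.75×0.6×65×0.3125×4 = 36.6 kips; take 36.6 kips (rupture).
Tension yield (gross): A_g = 3.375×0.3125 = 1.0547 in². φR_n = 0.90 × 50 × 1.0547 = 47.5 kips.
Governing: min(22.3, 36.6, 47.5) = 22.3 kips → weld metal.

22.3 kips (weld metal governs)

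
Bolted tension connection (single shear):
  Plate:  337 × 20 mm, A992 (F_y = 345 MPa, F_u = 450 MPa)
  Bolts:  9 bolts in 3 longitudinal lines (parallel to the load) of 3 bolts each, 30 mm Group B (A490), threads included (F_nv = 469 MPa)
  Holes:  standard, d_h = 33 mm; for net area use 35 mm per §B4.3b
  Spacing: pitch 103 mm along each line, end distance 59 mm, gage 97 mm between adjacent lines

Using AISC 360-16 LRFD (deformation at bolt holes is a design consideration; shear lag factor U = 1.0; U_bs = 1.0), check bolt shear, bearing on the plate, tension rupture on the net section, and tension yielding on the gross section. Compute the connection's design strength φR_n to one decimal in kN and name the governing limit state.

Bolt shear: A_b = π(30)²/4 = 706.86 mm². φR_n = 0.75 × 469 × 706.86 × 9 × 1 = 2237.7 kN.
Bearing (20 mm plate, F_u = 450 MPa): end bolts L_c = 59 − 33/2 = 42.5, R_n = min(1.2×42.5×20×450, 2.4×30×20×450) = 459 kN/bolt; interior L_c = 103 − 33 = 70, R_n = 648 kN/bolt. φR_n = 0.75 × (3×459 + 6×648) = 3948.8 kN.
Tension rupture (net): A_n = (337 − 3×35)×20 = 4640 mm² (U = 1.0, A_e = A_n). φR_n = 0.75 × 450 × 4640 = 1566.0 kN.
Tension yield (gross): A_g = 337×20 = 6740 mm². φR_n = 0.90 × 345 × 6740 = 2092.8 kN.
Governing: min(2237.7, 3948.8, 1566.0, 2092.8) = 1566.0 kN → net-section rupture.

1566.0 kN (net-section rupture governs)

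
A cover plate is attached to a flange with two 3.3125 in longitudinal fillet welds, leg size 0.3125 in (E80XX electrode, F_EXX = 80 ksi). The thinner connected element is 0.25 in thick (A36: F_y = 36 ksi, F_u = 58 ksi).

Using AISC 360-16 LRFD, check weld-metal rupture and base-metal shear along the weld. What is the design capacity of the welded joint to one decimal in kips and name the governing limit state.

35.8 kips (base-metal shear governs)

Weld metal: throat = 0.707×0.3125 = 0.22094 in, L = 2×3.3125 = 6.625 in. φR_n = 0.75 × 0.6 × 80 × 0.22094 × 6.625 = 52.7 kips.
Base metal shear (0.25 in plate): yield φR_n = 1.0×0.6×36×0.25×6.625 = 35.8 kips; rupture φR_n = 0.75×0.6×58×0.25×6.625 = 43.2 kips; take 35.8 kips (yield).
Governing: min(52.7, 35.8) = 35.8 kips → base-metal shear.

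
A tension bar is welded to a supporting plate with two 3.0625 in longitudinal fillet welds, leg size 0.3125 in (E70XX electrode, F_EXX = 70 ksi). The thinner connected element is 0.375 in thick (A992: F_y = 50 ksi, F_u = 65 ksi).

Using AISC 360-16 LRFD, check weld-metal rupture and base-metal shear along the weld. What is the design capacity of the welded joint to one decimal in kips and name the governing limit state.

42.6 kips (weld metal governs)

Weld metal: throat = 0.707×0.3125 = 0.22094 in, L = 2×3.0625 = 6.125 in. φR_n = 0.75 × 0.6 × 70 × 0.22094 × 6.125 = 42.6 kips.
Base metal shear (0.375 in plate): yield φR_n = 1.0×0.6×50×0.375×6.125 = 68.9 kips; rupture φR_n = 0.75×0.6×65×0.375×6.125 = 67.2 kips; take 67.2 kips (rupture).
Governing: min(42.6, 67.2) = 42.6 kips → weld metal.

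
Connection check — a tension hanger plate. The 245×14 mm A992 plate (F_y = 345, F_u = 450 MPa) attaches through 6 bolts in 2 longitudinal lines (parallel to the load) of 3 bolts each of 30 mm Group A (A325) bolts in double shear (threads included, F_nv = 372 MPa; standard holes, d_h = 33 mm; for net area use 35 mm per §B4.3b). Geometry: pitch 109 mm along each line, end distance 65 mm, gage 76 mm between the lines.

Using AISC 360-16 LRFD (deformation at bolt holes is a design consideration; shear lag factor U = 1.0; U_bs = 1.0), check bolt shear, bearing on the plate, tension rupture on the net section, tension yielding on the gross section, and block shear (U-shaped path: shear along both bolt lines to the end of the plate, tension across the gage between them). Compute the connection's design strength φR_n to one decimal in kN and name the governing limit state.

Bolt shear: A_b = π(30)²/4 = 706.86 mm². φR_n = 0.75 × 372 × 706.86 × 6 × 2 = 2366.6 kN.
Bearing (14 mm plate, F_u = 450 MPa): end bolts L_c = 65 − 33/2 = 48.5, R_n = min(1.2×48.5×14×450, 2.4×30×14×450) = 366.66 kN/bolt; interior L_c = 109 − 33 = 76, R_n = 453.6 kN/bolt. φR_n = 0.75 × (2×366.66 + 4×453.6) = 1910.8 kN.
Tension rupture (net): A_n = (245 − 2×35)×14 = 2450 mm² (U = 1.0, A_e = A_n). φR_n = 0.75 × 450 × 2450 = 826.9 kN.
Tension yield (gross): A_g = 245×14 = 3430 mm². φR_n = 0.90 × 345 × 3430 = 1065.0 kN.
Block shear: shear path 2×[65+2×109] = 2×283 mm, A_gv = 7924, A_nv = 2×(283 − 2.5×35)×14 = 5474 mm²; tension across gage: (76 − 1×35)×14 = 574 mm². R_n = min(0.6×450×5474, 0.6×345×7924) + 1.0×450×574 = min(1478, 1640.3) + 258.3 = 1736.3 kN. φR_n = 0.75 × 1736.3 = 1302.2 kN.
Governing: min(2366.6, 1910.8, 826.9, 1065.0, 1302.2) = 826.9 kN → net-section rupture.

826.9 kN (net-section rupture governs)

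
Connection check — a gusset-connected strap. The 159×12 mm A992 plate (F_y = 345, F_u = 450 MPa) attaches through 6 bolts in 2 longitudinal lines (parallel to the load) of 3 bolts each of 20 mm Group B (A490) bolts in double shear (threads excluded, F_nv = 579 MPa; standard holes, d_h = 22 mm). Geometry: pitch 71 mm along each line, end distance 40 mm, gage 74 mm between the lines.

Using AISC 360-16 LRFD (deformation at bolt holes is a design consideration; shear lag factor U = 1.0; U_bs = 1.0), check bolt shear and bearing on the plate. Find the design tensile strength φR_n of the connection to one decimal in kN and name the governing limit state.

1059.5 kN (bearing governs)

Bolt shear: A_b = π(20)²/4 = 314.16 mm². φR_n = 0.75 × 579 × 314.16 × 6 × 2 = 1637.1 kN.
Bearing (12 mm plate, F_u = 450 MPa): end bolts L_c = 40 − 22/2 = 29, R_n = min(1.2×29×12×450, 2.4×20×12×450) = 187.92 kN/bolt; interior L_c = 71 − 22 = 49, R_n = 259.2 kN/bolt. φR_n = 0.75 × (2×187.92 + 4×259.2) = 1059.5 kN.
Governing: min(1637.1, 1059.5) = 1059.5 kN → bearing.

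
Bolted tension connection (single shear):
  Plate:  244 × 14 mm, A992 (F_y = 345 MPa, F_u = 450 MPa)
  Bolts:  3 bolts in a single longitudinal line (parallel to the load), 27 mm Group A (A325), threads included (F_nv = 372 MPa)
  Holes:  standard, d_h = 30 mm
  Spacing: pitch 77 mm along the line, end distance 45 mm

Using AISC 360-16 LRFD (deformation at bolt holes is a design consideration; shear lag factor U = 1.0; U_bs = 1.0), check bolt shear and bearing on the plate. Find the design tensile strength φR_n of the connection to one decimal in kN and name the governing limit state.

479.2 kN (bolt shear governs)

Bolt shear: A_b = π(27)²/4 = 572.56 mm². φR_n = 0.75 × 372 × 572.56 × 3 × 1 = 479.2 kN.
Bearing (14 mm plate, F_u = 450 MPa): end bolts L_c = 45 − 30/2 = 30, R_n = min(1.2×30×14×450, 2.4×27×14×450) = 226.8 kN/bolt; interior L_c = 77 − 30 = 47, R_n = 355.32 kN/bolt. φR_n = 0.75 × (1×226.8 + 2×355.32) = 703.1 kN.
Governing: min(479.2, 703.1) = 479.2 kN → bolt shear.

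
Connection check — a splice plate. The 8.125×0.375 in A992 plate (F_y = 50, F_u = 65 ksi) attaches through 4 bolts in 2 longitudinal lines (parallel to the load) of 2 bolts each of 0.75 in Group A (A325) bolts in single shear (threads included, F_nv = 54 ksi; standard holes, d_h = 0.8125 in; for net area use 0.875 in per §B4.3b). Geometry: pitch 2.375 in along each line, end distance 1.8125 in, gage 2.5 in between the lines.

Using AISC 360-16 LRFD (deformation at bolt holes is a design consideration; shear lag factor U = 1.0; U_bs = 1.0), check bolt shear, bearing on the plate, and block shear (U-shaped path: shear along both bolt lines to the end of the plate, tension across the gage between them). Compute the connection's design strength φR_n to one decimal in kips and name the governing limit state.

Bolt shear: A_b = π(0.75)²/4 = 0.44179 in². φR_n = 0.75 × 54 × 0.44179 × 4 × 1 = 71.6 kips.
Bearing (0.375 in plate, F_u = 65 ksi): end bolts L_c = 1.8125 − 0.8125/2 = 1.40625, R_n = min(1.2×1.40625×0.375×65, 2.4×0.75×0.375×65) = 41.133 kips/bolt; interior L_c = 2.375 − 0.8125 = 1.5625, R_n = 43.875 kips/bolt. φR_n = 0.75 × (2×41.133 + 2×43.875) = 127.5 kips.
Block shear: shear path 2×[1.8125+1×2.375] = 2×4.1875 in, A_gv = 3.1406, A_nv = 2×(4.1875 − 1.5×0.875)×0.375 = 2.1563 in²; tension across gage: (2.5 − 1×0.875)×0.375 = 0.60938 in². R_n = min(0.6×65×2.1563, 0.6×50×3.1406) + 1.0×65×0.60938 = min(84.096, 94.218) + 39.61 = 123.71 kips. φR_n = 0.75 × 123.71 = 92.8 kips.
Governing: min(71.6, 127.5, 92.8) = 71.6 kips → bolt shear.

71.6 kips (bolt shear governs)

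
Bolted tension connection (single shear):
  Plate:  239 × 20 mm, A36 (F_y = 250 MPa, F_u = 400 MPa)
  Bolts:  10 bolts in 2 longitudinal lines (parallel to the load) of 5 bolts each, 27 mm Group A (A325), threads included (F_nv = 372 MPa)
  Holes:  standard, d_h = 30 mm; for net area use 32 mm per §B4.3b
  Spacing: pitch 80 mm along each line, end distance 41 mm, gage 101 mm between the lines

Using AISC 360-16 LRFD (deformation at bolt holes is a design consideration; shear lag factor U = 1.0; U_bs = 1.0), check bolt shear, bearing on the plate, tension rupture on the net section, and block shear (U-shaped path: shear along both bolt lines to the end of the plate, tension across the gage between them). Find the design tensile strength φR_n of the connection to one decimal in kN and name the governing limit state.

Bolt shear: A_b = π(27)²/4 = 572.56 mm². φR_n = 0.75 × 372 × 572.56 × 10 × 1 = 1597.4 kN.
Bearing (20 mm plate, F_u = 400 MPa): end bolts L_c = 41 − 30/2 = 26, R_n = min(1.2×26×20×400, 2.4×27×20×400) = 249.6 kN/bolt; interior L_c = 80 − 30 = 50, R_n = 480 kN/bolt. φR_n = 0.75 × (2×249.6 + 8×480) = 3254.4 kN.
Tension rupture (net): A_n = (239 − 2×32)×20 = 3500 mm² (U = 1.0, A_e = A_n). φR_n = 0.75 × 400 × 3500 = 1050.0 kN.
Block shear: shear path 2×[41+4×80] = 2×361 mm, A_gv = 14440, A_nv = 2×(361 − 4.5×32)×20 = 8680 mm²; tension across gage: (101 − 1×32)×20 = 1380 mm². R_n = min(0.6×400×8680, 0.6×250×14440) + 1.0×400×1380 = min(2083.2, 2166) + 552 = 2635.2 kN. φR_n = 0.75 × 2635.2 = 1976.4 kN.
Governing: min(1597.4, 3254.4, 1050.0, 1976.4) = 1050.0 kN → net-section rupture.

1050.0 kN (net-section rupture governs)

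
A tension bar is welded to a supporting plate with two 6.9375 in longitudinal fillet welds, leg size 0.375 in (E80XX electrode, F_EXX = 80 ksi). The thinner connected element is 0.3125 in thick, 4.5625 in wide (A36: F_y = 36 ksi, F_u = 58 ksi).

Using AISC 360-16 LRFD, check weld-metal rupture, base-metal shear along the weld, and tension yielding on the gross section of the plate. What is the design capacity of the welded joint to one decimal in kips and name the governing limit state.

46.2 kips (gross-section yield governs)

Weld metal: throat = 0.707×0.375 = 0.26513 in, L = 2×6.9375 = 13.875 in. φR_n = 0.75 × 0.6 × 80 × 0.26513 × 13.875 = 132.4 kips.
Base metal shear (0.3125 in plate): yield φR_n = 1.0×0.6×36×0.3125×13.875 = 93.7 kips; rupture φR_n = 0.75×0.6×58×0.3125×13.875 = 113.2 kips; take 93.7 kips (yield).
Tension yield (gross): A_g = 4.5625×0.3125 = 1.4258 in². φR_n = 0.90 × 36 × 1.4258 = 46.2 kips.
Governing: min(132.4, 93.7, 46.2) = 46.2 kips → gross-section yield.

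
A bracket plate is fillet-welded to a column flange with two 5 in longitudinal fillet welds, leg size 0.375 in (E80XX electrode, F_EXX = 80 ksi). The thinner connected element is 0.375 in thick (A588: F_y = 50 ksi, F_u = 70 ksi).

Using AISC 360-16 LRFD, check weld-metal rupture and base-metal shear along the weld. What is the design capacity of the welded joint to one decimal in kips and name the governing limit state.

95.4 kips (weld metal governs)

Weld metal: throat = 0.707×0.375 = 0.26513 in, L = 2×5 = 10 in. φR_n = 0.75 × 0.6 × 80 × 0.26513 × 10 = 95.4 kips.
Base metal shear (0.375 in plate): yield φR_n = 1.0×0.6×50×0.375×10 = 112.5 kips; rupture φR_n = 0.75×0.6×70×0.375×10 = 118.1 kips; take 112.5 kips (yield).
Governing: min(95.4, 112.5) = 95.4 kips → weld metal.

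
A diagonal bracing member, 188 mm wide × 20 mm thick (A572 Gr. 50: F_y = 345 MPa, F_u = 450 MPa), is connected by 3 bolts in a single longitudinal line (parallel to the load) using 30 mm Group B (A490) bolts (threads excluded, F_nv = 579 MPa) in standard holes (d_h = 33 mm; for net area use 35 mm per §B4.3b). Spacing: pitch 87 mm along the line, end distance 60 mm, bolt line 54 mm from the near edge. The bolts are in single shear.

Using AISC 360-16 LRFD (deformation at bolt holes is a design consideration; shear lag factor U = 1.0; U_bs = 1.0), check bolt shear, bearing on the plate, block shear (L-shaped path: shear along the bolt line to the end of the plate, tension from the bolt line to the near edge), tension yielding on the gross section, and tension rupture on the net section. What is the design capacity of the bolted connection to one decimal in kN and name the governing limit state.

839.7 kN (block shear governs)

Bolt shear: A_b = π(30)²/4 = 706.86 mm². φR_n = 0.75 × 579 × 706.86 × 3 × 1 = 920.9 kN.
Bearing (20 mm plate, F_u = 450 MPa): end bolts L_c = 60 − 33/2 = 43.5, R_n = min(1.2×43.5×20×450, 2.4×30×20×450) = 469.8 kN/bolt; interior L_c = 87 − 33 = 54, R_n = 583.2 kN/bolt. φR_n = 0.75 × (1×469.8 + 2×583.2) = 1227.2 kN.
Block shear: shear path 1×[60+2×87] = 1×234 mm, A_gv = 4680, A_nv = 1×(234 − 2.5×35)×20 = 2930 mm²; tension to near edge: (54 − 0.5×35)×20 = 730 mm². R_n = min(0.6×450×2930, 0.6×345×4680) + 1.0×450×730 = min(791.1, 968.76) + 328.5 = 1119.6 kN. φR_n = 0.75 × 1119.6 = 839.7 kN.
Tension yield (gross): A_g = 188×20 = 3760 mm². φR_n = 0.90 × 345 × 3760 = 1167.5 kN.
Tension rupture (net): A_n = (188 − 1×35)×20 = 3060 mm² (U = 1.0, A_e = A_n). φR_n = 0.75 × 450 × 3060 = 1032.8 kN.
Governing: min(920.9, 1227.2, 839.7, 1167.5, 1032.8) = 839.7 kN → block shear.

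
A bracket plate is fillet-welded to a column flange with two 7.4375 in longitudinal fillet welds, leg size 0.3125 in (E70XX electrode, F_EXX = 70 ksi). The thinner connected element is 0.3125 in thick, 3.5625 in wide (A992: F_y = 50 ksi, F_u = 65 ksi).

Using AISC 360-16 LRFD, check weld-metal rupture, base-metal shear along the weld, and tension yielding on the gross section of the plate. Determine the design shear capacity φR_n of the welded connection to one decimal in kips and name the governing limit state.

Weld metal: throat = 0.707×0.3125 = 0.22094 in, L = 2×7.4375 = 14.875 in. φR_n = 0.75 × 0.6 × 70 × 0.22094 × 14.875 = 103.5 kips.
Base metal shear (0.3125 in plate): yield φR_n = 1.0×0.6×50×0.3125×14.875 = 139.5 kips; rupture φR_n = 0.75×0.6×65×0.3125×14.875 = 136.0 kips; take 136.0 kips (rupture).
Tension yield (gross): A_g = 3.5625×0.3125 = 1.1133 in². φR_n = 0.90 × 50 × 1.1133 = 50.1 kips.
Governing: min(103.5, 136.0, 50.1) = 50.1 kips → gross-section yield.

50.1 kips (gross-section yield governs)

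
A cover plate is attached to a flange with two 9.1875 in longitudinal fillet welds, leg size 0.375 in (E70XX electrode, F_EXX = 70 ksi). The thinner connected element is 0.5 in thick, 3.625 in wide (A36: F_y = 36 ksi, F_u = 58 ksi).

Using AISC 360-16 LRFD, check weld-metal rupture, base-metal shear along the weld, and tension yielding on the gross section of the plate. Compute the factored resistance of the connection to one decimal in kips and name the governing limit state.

Weld metal: throat = 0.707×0.375 = 0.26513 in, L = 2×9.1875 = 18.375 in. φR_n = 0.75 × 0.6 × 70 × 0.26513 × 18.375 = 153.5 kips.
Base metal shear (0.5 in plate): yield φR_n = 1.0×0.6×36×0.5×18.375 = 198.5 kips; rupture φR_n = 0.75×0.6×58×0.5×18.375 = 239.8 kips; take 198.5 kips (yield).
Tension yield (gross): A_g = 3.625×0.5 = 1.8125 in². φR_n = 0.90 × 36 × 1.8125 = 58.7 kips.
Governing: min(153.5, 198.5, 58.7) = 58.7 kips → gross-section yield.

58.7 kips (gross-section yield governs)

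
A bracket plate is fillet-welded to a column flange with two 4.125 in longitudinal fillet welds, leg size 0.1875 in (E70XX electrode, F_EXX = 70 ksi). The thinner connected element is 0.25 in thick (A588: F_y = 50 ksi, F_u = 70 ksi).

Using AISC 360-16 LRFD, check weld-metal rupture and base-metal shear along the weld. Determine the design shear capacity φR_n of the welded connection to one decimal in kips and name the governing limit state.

Weld metal: throat = 0.707×0.1875 = 0.13256 in, L = 2×4.125 = 8.25 in. φR_n = 0.75 × 0.6 × 70 × 0.13256 × 8.25 = 34.4 kips.
Base metal shear (0.25 in plate): yield φR_n = 1.0×0.6×50×0.25×8.25 = 61.9 kips; rupture φR_n = 0.75×0.6×70×0.25×8.25 = 65.0 kips; take 61.9 kips (yield).
Governing: min(34.4, 61.9) = 34.4 kips → weld metal.

34.4 kips (weld metal governs)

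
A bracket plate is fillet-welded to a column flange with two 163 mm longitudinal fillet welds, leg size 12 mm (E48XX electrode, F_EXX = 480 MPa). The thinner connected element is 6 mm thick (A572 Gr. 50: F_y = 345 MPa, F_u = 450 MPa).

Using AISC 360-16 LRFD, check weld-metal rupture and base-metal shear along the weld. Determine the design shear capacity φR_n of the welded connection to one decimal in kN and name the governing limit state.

Weld metal: throat = 0.707×12 = 8.484 mm, L = 2×163 = 326 mm. φR_n = 0.75 × 0.6 × 480 × 8.484 × 326 = 597.4 kN.
Base metal shear (6 mm plate): yield φR_n = 1.0×0.6×345×6×326 = 404.9 kN; rupture φR_n = 0.75×0.6×450×6×326 = 396.1 kN; take 396.1 kN (rupture).
Governing: min(597.4, 396.1) = 396.1 kN → base-metal shear.

396.1 kN (base-metal shear governs)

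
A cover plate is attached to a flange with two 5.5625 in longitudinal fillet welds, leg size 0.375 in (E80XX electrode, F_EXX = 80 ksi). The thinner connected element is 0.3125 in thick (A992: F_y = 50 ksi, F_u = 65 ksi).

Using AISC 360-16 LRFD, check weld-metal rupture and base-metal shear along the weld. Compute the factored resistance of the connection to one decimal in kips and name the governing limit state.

101.7 kips (base-metal shear governs)

Weld metal: throat = 0.707×0.375 = 0.26513 in, L = 2×5.5625 = 11.125 in. φR_n = 0.75 × 0.6 × 80 × 0.26513 × 11.125 = 106.2 kips.
Base metal shear (0.3125 in plate): yield φR_n = 1.0×0.6×50×0.3125×11.125 = 104.3 kips; rupture φR_n = 0.75×0.6×65×0.3125×11.125 = 101.7 kips; take 101.7 kips (rupture).
Governing: min(106.2, 101.7) = 101.7 kips → base-metal shear.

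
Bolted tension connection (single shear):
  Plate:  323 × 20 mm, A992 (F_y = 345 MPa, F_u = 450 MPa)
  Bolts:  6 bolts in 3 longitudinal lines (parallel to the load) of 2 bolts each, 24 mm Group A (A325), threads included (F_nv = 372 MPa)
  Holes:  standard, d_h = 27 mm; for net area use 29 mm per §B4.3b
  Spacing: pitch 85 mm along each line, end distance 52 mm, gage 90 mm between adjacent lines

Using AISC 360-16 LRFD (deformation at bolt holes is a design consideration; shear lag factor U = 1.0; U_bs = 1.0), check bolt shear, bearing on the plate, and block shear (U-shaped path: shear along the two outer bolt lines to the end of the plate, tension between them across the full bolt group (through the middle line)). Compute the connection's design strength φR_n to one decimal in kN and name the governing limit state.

757.3 kN (bolt shear governs)

Bolt shear: A_b = π(24)²/4 = 452.39 mm². φR_n = 0.75 × 372 × 452.39 × 6 × 1 = 757.3 kN.
Bearing (20 mm plate, F_u = 450 MPa): end bolts L_c = 52 − 27/2 = 38.5, R_n = min(1.2×38.5×20×450, 2.4×24×20×450) = 415.8 kN/bolt; interior L_c = 85 − 27 = 58, R_n = 518.4 kN/bolt. φR_n = 0.75 × (3×415.8 + 3×518.4) = 2102.0 kN.
Block shear: shear path 2×[52+1×85] = 2×137 mm, A_gv = 5480, A_nv = 2×(137 − 1.5×29)×20 = 3740 mm²; tension across gage: (180 − 2×29)×20 = 2440 mm². R_n = min(0.6×450×3740, 0.6×345×5480) + 1.0×450×2440 = min(1009.8, 1134.4) + 1098 = 2107.8 kN. φR_n = 0.75 × 2107.8 = 1580.9 kN.
Governing: min(757.3, 2102.0, 1580.9) = 757.3 kN → bolt shear.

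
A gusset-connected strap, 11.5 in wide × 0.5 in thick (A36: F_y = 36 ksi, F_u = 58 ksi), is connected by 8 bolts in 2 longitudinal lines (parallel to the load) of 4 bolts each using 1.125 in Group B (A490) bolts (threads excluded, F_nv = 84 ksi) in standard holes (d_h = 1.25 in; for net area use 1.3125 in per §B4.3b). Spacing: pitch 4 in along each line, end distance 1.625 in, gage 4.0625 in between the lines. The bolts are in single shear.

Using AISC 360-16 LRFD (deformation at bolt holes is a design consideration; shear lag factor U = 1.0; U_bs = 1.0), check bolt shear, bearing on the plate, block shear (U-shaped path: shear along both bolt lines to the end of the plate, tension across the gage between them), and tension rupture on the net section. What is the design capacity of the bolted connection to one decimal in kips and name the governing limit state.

Bolt shear: A_b = π(1.125)²/4 = 0.99402 in². φR_n = 0.75 × 84 × 0.99402 × 8 × 1 = 501.0 kips.
Bearing (0.5 in plate, F_u = 58 ksi): end bolts L_c = 1.625 − 1.25/2 = 1, R_n = min(1.2×1×0.5×58, 2.4×1.125×0.5×58) = 34.8 kips/bolt; interior L_c = 4 − 1.25 = 2.75, R_n = 78.3 kips/bolt. φR_n = 0.75 × (2×34.8 + 6×78.3) = 404.6 kips.
Block shear: shear path 2×[1.625+3×4] = 2×13.625 in, A_gv = 13.625, A_nv = 2×(13.625 − 3.5×1.3125)×0.5 = 9.0313 in²; tension across gage: (4.0625 − 1×1.3125)×0.5 = 1.375 in². R_n = min(0.6×58×9.0313, 0.6×36×13.625) + 1.0×58×1.375 = min(314.29, 294.3) + 79.75 = 374.05 kips. φR_n = 0.75 × 374.05 = 280.5 kips.
Tension rupture (net): A_n = (11.5 − 2×1.3125)×0.5 = 4.4375 in² (U = 1.0, A_e = A_n). φR_n = 0.75 × 58 × 4.4375 = 193.0 kips.
Governing: min(501.0, 404.6, 280.5, 193.0) = 193.0 kips → net-section rupture.

193.0 kips (net-section rupture governs)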